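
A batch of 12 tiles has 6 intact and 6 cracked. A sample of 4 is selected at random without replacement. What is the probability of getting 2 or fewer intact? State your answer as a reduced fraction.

There are C(12,4) = 495 ways to choose the 4.
Count the complement (more than 2 intact): C(6,3)·C(6,1) + C(6,4)·C(6,0) = 120 + 15 = 135.
Probability = 1 − 135/495 = 360/495 = 8/11.

8/11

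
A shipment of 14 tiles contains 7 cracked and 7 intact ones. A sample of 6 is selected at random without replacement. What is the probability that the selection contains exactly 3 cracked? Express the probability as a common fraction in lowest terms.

175/429

There are C(14,6) = 3003 ways to choose 6 from 14.
Selections with exactly 3 cracked: choose 3 of the 7 cracked and 3 of the 7 intact, C(7,3)·C(7,3) = 35·35 = 1225.
Probability = 1225/3003 = 175/429.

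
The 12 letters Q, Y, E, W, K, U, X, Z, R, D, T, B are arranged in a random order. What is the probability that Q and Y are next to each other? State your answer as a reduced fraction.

There are 12! = 479001600 arrangements.
Treat Q and Y as a block: 11! arrangements of the blocks × 2 orders within the block = 2·39916800 = 79833600.
Probability = 79833600/479001600 = 1/6.

1/6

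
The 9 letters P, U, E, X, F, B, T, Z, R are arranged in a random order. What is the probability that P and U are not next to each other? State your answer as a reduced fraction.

There are 9! = 362880 arrangements.
Arrangements with P and U adjacent: 2·8! = 80640.
So not adjacent: 362880 − 80640 = 282240, probability 282240/362880 = 7/9.

7/9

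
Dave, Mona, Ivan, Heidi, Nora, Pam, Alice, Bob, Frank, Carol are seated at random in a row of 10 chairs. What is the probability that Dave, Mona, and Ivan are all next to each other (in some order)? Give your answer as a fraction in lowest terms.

1/15

There are 10! = 3628800 arrangements.
Treat the three as one block: 8! placements × 3! orders within the block = 40320·6 = 241920.
Probability = 241920/3628800 = 1/15.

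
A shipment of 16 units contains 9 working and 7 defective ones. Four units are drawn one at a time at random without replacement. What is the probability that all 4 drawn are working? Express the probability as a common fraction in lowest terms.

Multiply the conditional probabilities at each draw: 9/16 · 8/15 · 7/14 · 6/13 = 3024/43680 = 9/130.

9/130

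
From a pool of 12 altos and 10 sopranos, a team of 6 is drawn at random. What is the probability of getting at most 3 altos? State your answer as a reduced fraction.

1318/2261

There are C(22,6) = 74613 ways to choose the 6.
Favorable selections (at most 3 altos): C(12,0)·C(10,6) + C(12,1)·C(10,5) + C(12,2)·C(10,4) + C(12,3)·C(10,3) = 210 + 3024 + 13860 + 26400 = 43494.
Probability = 43494/74613 = 1318/2261.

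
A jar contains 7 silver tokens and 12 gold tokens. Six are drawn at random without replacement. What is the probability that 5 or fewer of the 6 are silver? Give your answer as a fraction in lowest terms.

3875/3876

There are C(19,6) = 27132 ways to choose the 6.
The complement is exactly 6 silver: C(7,6)·C(12,0) = 7.
Probability = 1 − 7/27132 = 27125/27132 = 3875/3876.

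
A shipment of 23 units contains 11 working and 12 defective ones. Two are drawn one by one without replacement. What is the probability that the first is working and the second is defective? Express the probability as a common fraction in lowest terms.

Multiply the conditional probabilities at each draw: 11/23 · 12/22 = 132/506 = 6/23.

6/23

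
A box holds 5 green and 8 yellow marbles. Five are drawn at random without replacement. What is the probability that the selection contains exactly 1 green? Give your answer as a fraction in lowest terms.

350/1287

Total number of selections: C(13,5) = 1287.
Selections with exactly 1 green: choose 1 of the 5 green and 4 of the 8 yellow, C(5,1)·C(8,4) = 5·70 = 350.
Probability = 350/1287.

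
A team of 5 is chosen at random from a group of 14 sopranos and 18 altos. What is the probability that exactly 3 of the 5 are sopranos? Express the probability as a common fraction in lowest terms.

1989/7192

The sample space is all 5-subsets of the 32: C(32,5) = 201376.
Selections with exactly 3 sopranos: choose 3 of the 14 sopranos and 2 of the 18 altos, C(14,3)·C(18,2) = 364·153 = 55692.
Probability = 55692/201376 = 1989/7192.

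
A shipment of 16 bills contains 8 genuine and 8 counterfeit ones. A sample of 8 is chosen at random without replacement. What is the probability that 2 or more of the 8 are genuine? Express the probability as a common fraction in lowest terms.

197/198

Total selections: C(16,8) = 12870.
Favorable selections (2 or more genuine): C(8,2)·C(8,6) + C(8,3)·C(8,5) + C(8,4)·C(8,4) + C(8,5)·C(8,3) + C(8,6)·C(8,2) + C(8,7)·C(8,1) + C(8,8)·C(8,0) = 784 + 3136 + 4900 + 3136 + 784 + 64 + 1 = 12805.
Probability = 12805/12870 = 197/198.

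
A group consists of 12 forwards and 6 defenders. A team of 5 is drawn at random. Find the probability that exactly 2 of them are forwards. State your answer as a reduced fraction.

55/357

There are C(18,5) = 8568 ways to choose 5 from 18.
Selections with exactly 2 forwards: choose 2 of the 12 forwards and 3 of the 6 defenders, C(12,2)·C(6,3) = 66·20 = 1320.
Probability = 1320/8568 = 55/357.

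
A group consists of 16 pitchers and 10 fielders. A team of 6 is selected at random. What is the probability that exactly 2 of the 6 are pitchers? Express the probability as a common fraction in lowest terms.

Total number of selections: C(26,6) = 230230.
Selections with exactly 2 pitchers: choose 2 of the 16 pitchers and 4 of the 10 fielders, C(16,2)·C(10,4) = 120·210 = 25200.
Probability = 25200/230230 = 360/3289.

360/3289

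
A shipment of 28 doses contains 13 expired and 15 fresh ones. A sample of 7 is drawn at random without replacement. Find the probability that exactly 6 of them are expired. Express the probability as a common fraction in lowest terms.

The sample space is all 7-subsets of the 28: C(28,7) = 1184040.
Selections with exactly 6 expired: choose 6 of the 13 expired and 1 of the 15 fresh, C(13,6)·C(15,1) = 1716·15 = 25740.
Probability = 25740/1184040 = 1/46.

1/46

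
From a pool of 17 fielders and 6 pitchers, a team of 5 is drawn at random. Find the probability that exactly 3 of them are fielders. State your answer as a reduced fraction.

10200/33649

The sample space is all 5-subsets of the 23: C(23,5) = 33649.
Selections with exactly 3 fielders: choose 3 of the 17 fielders and 2 of the 6 pitchers, C(17,3)·C(6,2) = 680·15 = 10200.
Probability = 10200/33649.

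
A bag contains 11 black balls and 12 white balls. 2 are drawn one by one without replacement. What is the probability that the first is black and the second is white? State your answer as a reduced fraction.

Multiply the conditional probabilities at each draw: 11/23 · 12/22 = 132/506 = 6/23.

6/23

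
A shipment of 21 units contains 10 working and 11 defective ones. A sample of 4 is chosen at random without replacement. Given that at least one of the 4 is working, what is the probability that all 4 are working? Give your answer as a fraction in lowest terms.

14/377

Work in counts. Selections with at least one working: C(21,4) − C(11,4) = 5985 − 330 = 5655.
Of those, selections where all 4 are working: C(10,4) = 210.
Conditional probability = 210/5655 = 14/377.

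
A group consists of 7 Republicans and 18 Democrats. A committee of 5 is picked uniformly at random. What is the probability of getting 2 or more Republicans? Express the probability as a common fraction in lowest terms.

551/1265

Total selections: C(25,5) = 53130.
Count the complement (fewer than 2 Republicans): C(7,0)·C(18,5) + C(7,1)·C(18,4) = 8568 + 21420 = 29988.
Probability = 1 − 29988/53130 = 23142/53130 = 551/1265.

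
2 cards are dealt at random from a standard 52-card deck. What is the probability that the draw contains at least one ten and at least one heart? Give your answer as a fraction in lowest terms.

29/442

There are C(52,2) = 1326 possible draws.
By inclusion-exclusion on the complements, draws missing all tens or all hearts: C(48,2) + C(39,2) − C(36,2) = 1128 + 741 − 630 = 1239.
So draws with at least one of each: 1326 − 1239 = 87, probability 87/1326 = 29/442.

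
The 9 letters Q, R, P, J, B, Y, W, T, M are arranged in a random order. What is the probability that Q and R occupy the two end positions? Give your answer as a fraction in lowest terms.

1/36

There are 9! = 362880 arrangements.
Place Q and R at the ends in 2 ways, arrange the remaining 7 in 7! = 5040 ways: 2·5040 = 10080.
Probability = 10080/362880 = 1/36.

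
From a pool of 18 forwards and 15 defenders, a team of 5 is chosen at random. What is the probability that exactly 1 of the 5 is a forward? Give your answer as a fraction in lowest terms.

The sample space is all 5-subsets of the 33: C(33,5) = 237336.
Selections with exactly 1 forward: choose 1 of the 18 forwards and 4 of the 15 defenders, C(18,1)·C(15,4) = 18·1365 = 24570.
Probability = 24570/237336 = 4095/39556.

4095/39556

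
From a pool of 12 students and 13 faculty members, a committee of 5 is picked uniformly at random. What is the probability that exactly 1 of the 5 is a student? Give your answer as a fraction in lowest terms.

The sample space is all 5-subsets of the 25: C(25,5) = 53130.
Selections with exactly 1 student: choose 1 of the 12 students and 4 of the 13 faculty members, C(12,1)·C(13,4) = 12·715 = 8580.
Probability = 8580/53130 = 26/161.

26/161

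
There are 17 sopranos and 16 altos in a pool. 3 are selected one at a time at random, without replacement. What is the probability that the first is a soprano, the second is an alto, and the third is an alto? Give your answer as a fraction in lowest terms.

85/682

Multiply the conditional probabilities at each draw: 17/33 · 16/32 · 15/31 = 4080/32736 = 85/682.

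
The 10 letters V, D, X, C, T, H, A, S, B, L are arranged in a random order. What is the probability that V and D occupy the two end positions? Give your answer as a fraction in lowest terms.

1/45

There are 10! = 3628800 arrangements.
Place V and D at the ends in 2 ways, arrange the remaining 8 in 8! = 40320 ways: 2·40320 = 80640.
Probability = 80640/3628800 = 1/45.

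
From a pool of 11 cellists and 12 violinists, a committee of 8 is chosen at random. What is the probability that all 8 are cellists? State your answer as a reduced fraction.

5/14858

There are C(23,8) = 490314 possible selections.
Selections with all cellists: C(11,8) = 165.
Probability = 165/490314 = 5/14858.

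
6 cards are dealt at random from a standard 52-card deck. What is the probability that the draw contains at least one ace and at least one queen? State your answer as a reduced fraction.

There are C(52,6) = 20358520 possible draws.
By inclusion-exclusion on the complements, draws missing all aces or all queens: C(48,6) + C(48,6) − C(44,6) = 12271512 + 12271512 − 7059052 = 17483972.
So draws with at least one of each: 20358520 − 17483972 = 2874548, probability 2874548/20358520 = 718637/5089630.

718637/5089630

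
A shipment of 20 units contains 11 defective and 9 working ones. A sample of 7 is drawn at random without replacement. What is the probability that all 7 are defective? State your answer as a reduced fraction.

11/2584

There are C(20,7) = 77520 possible selections.
Selections with all defective: C(11,7) = 330.
Probability = 330/77520 = 11/2584.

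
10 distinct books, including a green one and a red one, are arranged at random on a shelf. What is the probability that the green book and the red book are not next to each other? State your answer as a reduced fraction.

4/5

There are 10! = 3628800 arrangements.
Arrangements with the green book and the red book adjacent: 2·9! = 725760.
So not adjacent: 3628800 − 725760 = 2903040, probability 2903040/3628800 = 4/5.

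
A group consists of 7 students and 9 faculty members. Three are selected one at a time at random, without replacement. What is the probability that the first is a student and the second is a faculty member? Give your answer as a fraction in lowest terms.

21/80

Multiply the conditional probabilities at each draw: 7/16 · 9/15 = 63/240 = 21/80.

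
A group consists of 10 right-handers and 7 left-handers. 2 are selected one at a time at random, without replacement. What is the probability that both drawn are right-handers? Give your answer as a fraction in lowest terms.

Multiply the conditional probabilities at each draw: 10/17 · 9/16 = 90/272 = 45/136.

45/136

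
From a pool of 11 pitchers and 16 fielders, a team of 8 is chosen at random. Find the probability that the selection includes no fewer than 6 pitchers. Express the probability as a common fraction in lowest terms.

Total selections: C(27,8) = 2220075.
Favorable selections (no fewer than 6 pitchers): C(11,6)·C(16,2) + C(11,7)·C(16,1) + C(11,8)·C(16,0) = 55440 + 5280 + 165 = 60885.
Probability = 60885/2220075 = 41/1495.

41/1495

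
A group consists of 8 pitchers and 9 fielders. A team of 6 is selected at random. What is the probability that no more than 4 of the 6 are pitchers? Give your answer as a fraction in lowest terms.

There are C(17,6) = 12376 ways to choose the 6.
Count the complement (more than 4 pitchers): C(8,5)·C(9,1) + C(8,6)·C(9,0) = 504 + 28 = 532.
Probability = 1 − 532/12376 = 11844/12376 = 423/442.

423/442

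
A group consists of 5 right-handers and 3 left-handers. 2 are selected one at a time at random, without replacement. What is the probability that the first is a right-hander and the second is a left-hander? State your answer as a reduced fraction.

15/56

Multiply the conditional probabilities at each draw: 5/8 · 3/7 = 15/56.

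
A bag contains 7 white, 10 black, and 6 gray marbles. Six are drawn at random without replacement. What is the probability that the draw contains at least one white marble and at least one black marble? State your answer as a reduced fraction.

4344/4807

There are C(23,6) = 100947 possible draws.
By inclusion-exclusion on the complements, draws missing all white or all black: C(16,6) + C(13,6) − C(6,6) = 8008 + 1716 − 1 = 9723.
So draws with at least one of each: 100947 − 9723 = 91224, probability 91224/100947 = 4344/4807.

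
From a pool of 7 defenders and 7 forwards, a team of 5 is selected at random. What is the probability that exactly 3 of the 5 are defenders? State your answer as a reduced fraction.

105/286

The sample space is all 5-subsets of the 14: C(14,5) = 2002.
Selections with exactly 3 defenders: choose 3 of the 7 defenders and 2 of the 7 forwards, C(7,3)·C(7,2) = 35·21 = 735.
Probability = 735/2002 = 105/286.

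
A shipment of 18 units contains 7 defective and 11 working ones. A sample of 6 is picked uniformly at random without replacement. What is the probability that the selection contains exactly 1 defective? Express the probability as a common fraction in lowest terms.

77/442

There are C(18,6) = 18564 ways to choose 6 from 18.
Selections with exactly 1 defective: choose 1 of the 7 defective and 5 of the 11 working, C(7,1)·C(11,5) = 7·462 = 3234.
Probability = 3234/18564 = 77/442.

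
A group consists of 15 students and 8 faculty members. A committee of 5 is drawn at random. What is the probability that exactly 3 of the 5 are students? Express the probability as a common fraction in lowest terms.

The sample space is all 5-subsets of the 23: C(23,5) = 33649.
Selections with exactly 3 students: choose 3 of the 15 students and 2 of the 8 faculty members, C(15,3)·C(8,2) = 455·28 = 12740.
Probability = 12740/33649 = 1820/4807.

1820/4807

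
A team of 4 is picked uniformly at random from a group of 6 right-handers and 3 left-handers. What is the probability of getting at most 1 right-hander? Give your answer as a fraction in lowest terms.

There are C(9,4) = 126 ways to choose the 4.
Favorable selections (at most 1 right-hander): C(6,1)·C(3,3) = 6.
Probability = 6/126 = 1/21.

1/21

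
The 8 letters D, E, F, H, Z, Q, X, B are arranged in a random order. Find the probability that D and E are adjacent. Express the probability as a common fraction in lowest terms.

1/4

There are 8! = 40320 arrangements.
Treat D and E as a block: 7! arrangements of the blocks × 2 orders within the block = 2·5040 = 10080.
Probability = 10080/40320 = 1/4.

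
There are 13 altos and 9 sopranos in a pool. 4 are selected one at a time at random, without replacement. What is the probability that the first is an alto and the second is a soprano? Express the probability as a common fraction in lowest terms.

39/154

Multiply the conditional probabilities at each draw: 13/22 · 9/21 = 117/462 = 39/154.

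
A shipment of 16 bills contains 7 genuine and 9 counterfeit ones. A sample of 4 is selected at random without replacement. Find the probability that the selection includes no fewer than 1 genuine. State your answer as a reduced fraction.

Total selections: C(16,4) = 1820.
Favorable selections (no fewer than 1 genuine): C(7,1)·C(9,3) + C(7,2)·C(9,2) + C(7,3)·C(9,1) + C(7,4)·C(9,0) = 588 + 756 + 315 + 35 = 1694.
Probability = 1694/1820 = 121/130.

121/130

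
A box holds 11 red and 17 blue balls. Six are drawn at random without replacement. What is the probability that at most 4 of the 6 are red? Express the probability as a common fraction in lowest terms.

Total selections: C(28,6) = 376740.
Count the complement (more than 4 red): C(11,5)·C(17,1) + C(11,6)·C(17,0) = 7854 + 462 = 8316.
Probability = 1 − 8316/376740 = 368424/376740 = 1462/1495.

1462/1495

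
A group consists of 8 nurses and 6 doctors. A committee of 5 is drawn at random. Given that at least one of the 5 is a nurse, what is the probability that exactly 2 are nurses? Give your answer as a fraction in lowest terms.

140/499

Work in counts. Selections with at least one nurse: C(14,5) − C(6,5) = 2002 − 6 = 1996.
Of those, selections where exactly 2 are nurses: C(8,2)·C(6,3) = 28·20 = 560.
Conditional probability = 560/1996 = 140/499.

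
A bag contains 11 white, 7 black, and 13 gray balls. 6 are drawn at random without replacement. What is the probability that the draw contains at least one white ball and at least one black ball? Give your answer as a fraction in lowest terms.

80663/105183

There are C(31,6) = 736281 possible draws.
By inclusion-exclusion on the complements, draws missing all white or all black: C(20,6) + C(24,6) − C(13,6) = 38760 + 134596 − 1716 = 171640.
So draws with at least one of each: 736281 − 171640 = 564641, probability 564641/736281 = 80663/105183.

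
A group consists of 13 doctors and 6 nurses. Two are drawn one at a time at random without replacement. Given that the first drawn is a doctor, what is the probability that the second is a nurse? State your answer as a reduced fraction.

After removing one doctor, 18 remain: 12 doctors and 6 nurses.
So the probability the next is a nurse is 6/18 = 1/3.

1/3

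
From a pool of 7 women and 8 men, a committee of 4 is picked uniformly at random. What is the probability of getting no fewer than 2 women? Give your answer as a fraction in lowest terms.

43/65

There are C(15,4) = 1365 ways to choose the 4.
Count the complement (fewer than 2 women): C(7,0)·C(8,4) + C(7,1)·C(8,3) = 70 + 392 = 462.
Probability = 1 − 462/1365 = 903/1365 = 43/65.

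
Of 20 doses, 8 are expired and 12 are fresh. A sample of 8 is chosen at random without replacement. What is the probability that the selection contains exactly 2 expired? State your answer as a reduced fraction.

4312/20995

There are C(20,8) = 125970 ways to choose 8 from 20.
Selections with exactly 2 expired: choose 2 of the 8 expired and 6 of the 12 fresh, C(8,2)·C(12,6) = 28·924 = 25872.
Probability = 25872/125970 = 4312/20995.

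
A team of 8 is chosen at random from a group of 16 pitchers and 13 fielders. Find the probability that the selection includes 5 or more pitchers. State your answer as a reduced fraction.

14234/30015

There are C(29,8) = 4292145 ways to choose the 8.
Favorable selections (5 or more pitchers): C(16,5)·C(13,3) + C(16,6)·C(13,2) + C(16,7)·C(13,1) + C(16,8)·C(13,0) = 1249248 + 624624 + 148720 + 12870 = 2035462.
Probability = 2035462/4292145 = 14234/30015.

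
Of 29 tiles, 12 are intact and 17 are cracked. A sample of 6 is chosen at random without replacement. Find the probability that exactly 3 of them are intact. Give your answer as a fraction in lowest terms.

7480/23751

Total number of selections: C(29,6) = 475020.
Selections with exactly 3 intact: choose 3 of the 12 intact and 3 of the 17 cracked, C(12,3)·C(17,3) = 220·680 = 149600.
Probability = 149600/475020 = 7480/23751.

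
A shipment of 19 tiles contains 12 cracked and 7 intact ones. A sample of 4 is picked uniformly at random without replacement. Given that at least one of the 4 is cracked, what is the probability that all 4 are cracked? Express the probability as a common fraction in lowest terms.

Work in counts. Selections with at least one cracked: C(19,4) − C(7,4) = 3876 − 35 = 3841.
Of those, selections where all 4 are cracked: C(12,4) = 495.
Conditional probability = 495/3841.

495/3841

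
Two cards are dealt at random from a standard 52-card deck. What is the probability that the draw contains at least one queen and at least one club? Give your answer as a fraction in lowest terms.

29/442

There are C(52,2) = 1326 possible draws.
By inclusion-exclusion on the complements, draws missing all queens or all clubs: C(48,2) + C(39,2) − C(36,2) = 1128 + 741 − 630 = 1239.
So draws with at least one of each: 1326 − 1239 = 87, probability 87/1326 = 29/442.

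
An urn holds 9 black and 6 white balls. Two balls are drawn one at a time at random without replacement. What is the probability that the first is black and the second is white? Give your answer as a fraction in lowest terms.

9/35

Multiply the conditional probabilities at each draw: 9/15 · 6/14 = 54/210 = 9/35.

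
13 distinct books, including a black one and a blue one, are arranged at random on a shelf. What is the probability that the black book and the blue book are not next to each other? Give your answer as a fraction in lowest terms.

11/13

There are 13! = 6227020800 arrangements.
Arrangements with the black book and the blue book adjacent: 2·12! = 958003200.
So not adjacent: 6227020800 − 958003200 = 5269017600, probability 5269017600/6227020800 = 11/13.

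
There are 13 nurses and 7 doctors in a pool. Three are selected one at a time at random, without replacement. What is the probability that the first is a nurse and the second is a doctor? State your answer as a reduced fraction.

Multiply the conditional probabilities at each draw: 13/20 · 7/19 = 91/380.

91/380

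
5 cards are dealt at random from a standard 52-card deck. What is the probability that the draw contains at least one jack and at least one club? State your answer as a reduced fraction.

There are C(52,5) = 2598960 possible draws.
By inclusion-exclusion on the complements, draws missing all jacks or all clubs: C(48,5) + C(39,5) − C(36,5) = 1712304 + 575757 − 376992 = 1911069.
So draws with at least one of each: 2598960 − 1911069 = 687891, probability 687891/2598960 = 229297/866320.

229297/866320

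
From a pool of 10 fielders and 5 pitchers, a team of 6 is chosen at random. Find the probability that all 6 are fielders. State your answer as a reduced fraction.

6/143

There are C(15,6) = 5005 possible selections.
Selections with all fielders: C(10,6) = 210.
Probability = 210/5005 = 6/143.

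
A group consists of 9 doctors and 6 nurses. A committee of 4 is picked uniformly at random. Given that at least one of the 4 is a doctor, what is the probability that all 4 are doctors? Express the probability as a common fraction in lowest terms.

7/75

Work in counts. Selections with at least one doctor: C(15,4) − C(6,4) = 1365 − 15 = 1350.
Of those, selections where all 4 are doctors: C(9,4) = 126.
Conditional probability = 126/1350 = 7/75.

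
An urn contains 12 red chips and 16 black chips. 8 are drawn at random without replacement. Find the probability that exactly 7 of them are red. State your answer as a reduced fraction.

128/31395

The sample space is all 8-subsets of the 28: C(28,8) = 3108105.
Selections with exactly 7 red: choose 7 of the 12 red and 1 of the 16 black, C(12,7)·C(16,1) = 792·16 = 12672.
Probability = 12672/3108105 = 128/31395.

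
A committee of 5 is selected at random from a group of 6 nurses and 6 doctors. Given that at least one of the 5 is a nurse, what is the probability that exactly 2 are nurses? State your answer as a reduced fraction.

50/131

Work in counts. Selections with at least one nurse: C(12,5) − C(6,5) = 792 − 6 = 786.
Of those, selections where exactly 2 are nurses: C(6,2)·C(6,3) = 15·20 = 300.
Conditional probability = 300/786 = 50/131.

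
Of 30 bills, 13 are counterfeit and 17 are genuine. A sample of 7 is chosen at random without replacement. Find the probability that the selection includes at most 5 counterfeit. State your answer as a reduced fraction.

714/725

There are C(30,7) = 2035800 ways to choose the 7.
Count the complement (more than 5 counterfeit): C(13,6)·C(17,1) + C(13,7)·C(17,0) = 29172 + 1716 = 30888.
Probability = 1 − 30888/2035800 = 2004912/2035800 = 714/725.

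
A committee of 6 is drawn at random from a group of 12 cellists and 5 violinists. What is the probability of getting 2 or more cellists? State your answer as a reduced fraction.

Total selections: C(17,6) = 12376.
The complement is exactly 1 cellists: C(12,1)·C(5,5) = 12.
Probability = 1 − 12/12376 = 12364/12376 = 3091/3094.

3091/3094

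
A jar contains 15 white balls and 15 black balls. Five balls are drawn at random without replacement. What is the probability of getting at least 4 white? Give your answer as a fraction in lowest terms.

43/261

Total selections: C(30,5) = 142506.
Favorable selections (at least 4 white): C(15,4)·C(15,1) + C(15,5)·C(15,0) = 20475 + 3003 = 23478.
Probability = 23478/142506 = 43/261.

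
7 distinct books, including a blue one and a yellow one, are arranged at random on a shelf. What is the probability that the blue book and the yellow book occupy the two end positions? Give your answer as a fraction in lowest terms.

There are 7! = 5040 arrangements.
Place the blue book and the yellow book at the ends in 2 ways, arrange the remaining 5 in 5! = 120 ways: 2·120 = 240.
Probability = 240/5040 = 1/21.

1/21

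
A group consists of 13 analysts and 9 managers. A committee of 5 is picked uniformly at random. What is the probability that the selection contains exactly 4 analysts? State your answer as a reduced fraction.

Total number of selections: C(22,5) = 26334.
Selections with exactly 4 analysts: choose 4 of the 13 analysts and 1 of the 9 managers, C(13,4)·C(9,1) = 715·9 = 6435.
Probability = 6435/26334 = 65/266.

65/266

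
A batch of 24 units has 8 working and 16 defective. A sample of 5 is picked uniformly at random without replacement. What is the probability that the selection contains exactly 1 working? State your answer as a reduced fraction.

260/759

There are C(24,5) = 42504 ways to choose 5 from 24.
Selections with exactly 1 working: choose 1 of the 8 working and 4 of the 16 defective, C(8,1)·C(16,4) = 8·1820 = 14560.
Probability = 14560/42504 = 260/759.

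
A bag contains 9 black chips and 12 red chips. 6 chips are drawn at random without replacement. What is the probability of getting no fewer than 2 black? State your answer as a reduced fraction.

3851/4522

There are C(21,6) = 54264 ways to choose the 6.
Count the complement (fewer than 2 black): C(9,0)·C(12,6) + C(9,1)·C(12,5) = 924 + 7128 = 8052.
Probability = 1 − 8052/54264 = 46212/54264 = 3851/4522.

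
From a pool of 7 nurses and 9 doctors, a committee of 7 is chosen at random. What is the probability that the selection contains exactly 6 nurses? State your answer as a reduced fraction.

Total number of selections: C(16,7) = 11440.
Selections with exactly 6 nurses: choose 6 of the 7 nurses and 1 of the 9 doctors, C(7,6)·C(9,1) = 7·9 = 63.
Probability = 63/11440.

63/11440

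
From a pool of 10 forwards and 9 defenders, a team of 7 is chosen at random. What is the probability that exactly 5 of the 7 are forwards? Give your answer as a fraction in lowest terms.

There are C(19,7) = 50388 ways to choose 7 from 19.
Selections with exactly 5 forwards: choose 5 of the 10 forwards and 2 of the 9 defenders, C(10,5)·C(9,2) = 252·36 = 9072.
Probability = 9072/50388 = 756/4199.

756/4199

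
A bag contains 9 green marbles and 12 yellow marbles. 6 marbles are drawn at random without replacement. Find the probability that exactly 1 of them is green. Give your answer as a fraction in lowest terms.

297/2261

There are C(21,6) = 54264 ways to choose 6 from 21.
Selections with exactly 1 green: choose 1 of the 9 green and 5 of the 12 yellow, C(9,1)·C(12,5) = 9·792 = 7128.
Probability = 7128/54264 = 297/2261.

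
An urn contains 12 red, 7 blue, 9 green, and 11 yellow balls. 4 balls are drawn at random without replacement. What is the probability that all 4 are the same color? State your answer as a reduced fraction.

986/82251

There are C(39,4) = 82251 ways to draw 4 balls.
All same color: C(12,4) + C(7,4) + C(9,4) + C(11,4) = 495 + 35 + 126 + 330 = 986.
Probability = 986/82251.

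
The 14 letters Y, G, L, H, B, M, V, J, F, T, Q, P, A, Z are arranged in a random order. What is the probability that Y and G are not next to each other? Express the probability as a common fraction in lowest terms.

6/7

There are 14! = 87178291200 arrangements.
Arrangements with Y and G adjacent: 2·13! = 12454041600.
So not adjacent: 87178291200 − 12454041600 = 74724249600, probability 74724249600/87178291200 = 6/7.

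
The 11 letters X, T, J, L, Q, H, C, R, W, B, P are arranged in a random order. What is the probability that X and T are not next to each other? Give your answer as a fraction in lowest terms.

9/11

There are 11! = 39916800 arrangements.
Arrangements with X and T adjacent: 2·10! = 7257600.
So not adjacent: 39916800 − 7257600 = 32659200, probability 32659200/39916800 = 9/11.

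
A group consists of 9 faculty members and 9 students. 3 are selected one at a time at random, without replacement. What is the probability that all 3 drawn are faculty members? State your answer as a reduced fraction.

7/68

Multiply the conditional probabilities at each draw: 9/18 · 8/17 · 7/16 = 504/4896 = 7/68.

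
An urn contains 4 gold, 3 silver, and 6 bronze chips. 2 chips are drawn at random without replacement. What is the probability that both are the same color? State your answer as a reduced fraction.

4/13

There are C(13,2) = 78 ways to draw 2 chips.
All same color: C(4,2) + C(3,2) + C(6,2) = 6 + 3 + 15 = 24.
Probability = 24/78 = 4/13.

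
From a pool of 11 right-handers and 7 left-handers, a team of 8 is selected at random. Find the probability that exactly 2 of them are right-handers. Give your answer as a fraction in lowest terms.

Total number of selections: C(18,8) = 43758.
Selections with exactly 2 right-handers: choose 2 of the 11 right-handers and 6 of the 7 left-handers, C(11,2)·C(7,6) = 55·7 = 385.
Probability = 385/43758 = 35/3978.

35/3978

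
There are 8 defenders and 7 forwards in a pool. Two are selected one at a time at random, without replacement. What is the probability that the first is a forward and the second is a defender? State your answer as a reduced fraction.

Multiply the conditional probabilities at each draw: 7/15 · 8/14 = 56/210 = 4/15.

4/15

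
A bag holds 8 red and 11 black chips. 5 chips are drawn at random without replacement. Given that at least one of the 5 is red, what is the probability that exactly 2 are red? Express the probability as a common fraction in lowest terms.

770/1861

Work in counts. Selections with at least one red: C(19,5) − C(11,5) = 11628 − 462 = 11166.
Of those, selections where exactly 2 are red: C(8,2)·C(11,3) = 28·165 = 4620.
Conditional probability = 4620/11166 = 770/1861.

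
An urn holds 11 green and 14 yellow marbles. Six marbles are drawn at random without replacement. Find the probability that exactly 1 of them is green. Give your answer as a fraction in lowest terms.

There are C(25,6) = 177100 ways to choose 6 from 25.
Selections with exactly 1 green: choose 1 of the 11 green and 5 of the 14 yellow, C(11,1)·C(14,5) = 11·2002 = 22022.
Probability = 22022/177100 = 143/1150.

143/1150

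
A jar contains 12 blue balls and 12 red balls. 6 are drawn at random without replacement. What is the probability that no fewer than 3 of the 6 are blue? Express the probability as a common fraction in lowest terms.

There are C(24,6) = 134596 ways to choose the 6.
Count the complement (fewer than 3 blue): C(12,0)·C(12,6) + C(12,1)·C(12,5) + C(12,2)·C(12,4) = 924 + 9504 + 32670 = 43098.
Probability = 1 − 43098/134596 = 91498/134596 = 4159/6118.

4159/6118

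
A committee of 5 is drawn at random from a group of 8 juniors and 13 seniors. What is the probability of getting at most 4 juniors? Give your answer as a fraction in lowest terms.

There are C(21,5) = 20349 ways to choose the 5.
The complement is exactly 5 juniors: C(8,5)·C(13,0) = 56.
Probability = 1 − 56/20349 = 20293/20349 = 2899/2907.

2899/2907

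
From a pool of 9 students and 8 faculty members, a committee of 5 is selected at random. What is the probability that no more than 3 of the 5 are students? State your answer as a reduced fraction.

361/442

Total selections: C(17,5) = 6188.
Favorable selections (no more than 3 students): C(9,0)·C(8,5) + C(9,1)·C(8,4) + C(9,2)·C(8,3) + C(9,3)·C(8,2) = 56 + 630 + 2016 + 2352 = 5054.
Probability = 5054/6188 = 361/442.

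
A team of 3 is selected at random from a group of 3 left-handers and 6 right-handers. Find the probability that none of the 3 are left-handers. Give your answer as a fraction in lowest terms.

There are C(9,3) = 84 possible selections.
Selections with no left-handers (all right-handers): C(6,3) = 20.
Probability = 20/84 = 5/21.

5/21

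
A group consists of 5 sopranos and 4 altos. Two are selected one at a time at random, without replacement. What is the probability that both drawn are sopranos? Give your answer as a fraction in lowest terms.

5/18

Multiply the conditional probabilities at each draw: 5/9 · 4/8 = 20/72 = 5/18.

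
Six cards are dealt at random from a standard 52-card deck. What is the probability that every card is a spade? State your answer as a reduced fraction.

33/391510

There are C(52,6) = 20358520 possible 6-card hands.
Hands that are all spades: C(13,6) = 1716.
Probability = 1716/20358520 = 33/391510.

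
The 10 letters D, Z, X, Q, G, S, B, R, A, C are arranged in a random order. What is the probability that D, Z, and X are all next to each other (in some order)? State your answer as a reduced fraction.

1/15

There are 10! = 3628800 arrangements.
Treat the three as one block: 8! placements × 3! orders within the block = 40320·6 = 241920.
Probability = 241920/3628800 = 1/15.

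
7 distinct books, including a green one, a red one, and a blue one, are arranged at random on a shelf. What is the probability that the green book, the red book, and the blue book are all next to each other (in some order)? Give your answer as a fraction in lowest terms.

1/7

There are 7! = 5040 arrangements.
Treat the three as one block: 5! placements × 3! orders within the block = 120·6 = 720.
Probability = 720/5040 = 1/7.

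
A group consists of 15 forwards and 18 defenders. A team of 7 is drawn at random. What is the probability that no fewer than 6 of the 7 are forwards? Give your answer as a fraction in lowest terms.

Total selections: C(33,7) = 4272048.
Favorable selections (no fewer than 6 forwards): C(15,6)·C(18,1) + C(15,7)·C(18,0) = 90090 + 6435 = 96525.
Probability = 96525/4272048 = 325/14384.

325/14384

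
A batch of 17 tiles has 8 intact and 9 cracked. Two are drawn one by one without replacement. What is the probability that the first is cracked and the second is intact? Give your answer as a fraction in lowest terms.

Multiply the conditional probabilities at each draw: 9/17 · 8/16 = 72/272 = 9/34.

9/34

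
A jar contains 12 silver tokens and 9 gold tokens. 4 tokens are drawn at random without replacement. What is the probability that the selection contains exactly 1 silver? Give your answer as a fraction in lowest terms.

There are C(21,4) = 5985 ways to choose 4 from 21.
Selections with exactly 1 silver: choose 1 of the 12 silver and 3 of the 9 gold, C(12,1)·C(9,3) = 12·84 = 1008.
Probability = 1008/5985 = 16/95.

16/95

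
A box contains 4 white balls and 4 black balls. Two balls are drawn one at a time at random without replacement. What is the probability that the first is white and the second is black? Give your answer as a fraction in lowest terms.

Multiply the conditional probabilities at each draw: 4/8 · 4/7 = 16/56 = 2/7.

2/7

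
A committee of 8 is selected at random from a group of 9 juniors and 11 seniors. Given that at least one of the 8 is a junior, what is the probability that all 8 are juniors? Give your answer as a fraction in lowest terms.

Work in counts. Selections with at least one junior: C(20,8) − C(11,8) = 125970 − 165 = 125805.
Of those, selections where all 8 are juniors: C(9,8) = 9.
Conditional probability = 9/125805 = 3/41935.

3/41935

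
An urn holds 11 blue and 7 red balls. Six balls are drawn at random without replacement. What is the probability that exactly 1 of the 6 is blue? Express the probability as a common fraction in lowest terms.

Total number of selections: C(18,6) = 18564.
Selections with exactly 1 blue: choose 1 of the 11 blue and 5 of the 7 red, C(11,1)·C(7,5) = 11·21 = 231.
Probability = 231/18564 = 11/884.

11/884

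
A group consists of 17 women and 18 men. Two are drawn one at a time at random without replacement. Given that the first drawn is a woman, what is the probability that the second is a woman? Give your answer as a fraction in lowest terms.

After removing one woman, 34 remain: 16 women and 18 men.
So the probability the next is a woman is 16/34 = 8/17.

8/17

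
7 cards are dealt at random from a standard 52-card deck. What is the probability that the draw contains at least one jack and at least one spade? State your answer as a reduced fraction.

53122231/133784560

There are C(52,7) = 133784560 possible draws.
By inclusion-exclusion on the complements, draws missing all jacks or all spades: C(48,7) + C(39,7) − C(36,7) = 73629072 + 15380937 − 8347680 = 80662329.
So draws with at least one of each: 133784560 − 80662329 = 53122231, probability 53122231/133784560.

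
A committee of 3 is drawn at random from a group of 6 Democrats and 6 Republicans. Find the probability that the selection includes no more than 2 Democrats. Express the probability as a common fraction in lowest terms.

10/11

There are C(12,3) = 220 ways to choose the 3.
The complement is exactly 3 Democrats: C(6,3)·C(6,0) = 20.
Probability = 1 − 20/220 = 200/220 = 10/11.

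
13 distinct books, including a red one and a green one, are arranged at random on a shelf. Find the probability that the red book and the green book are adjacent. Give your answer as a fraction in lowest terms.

2/13

There are 13! = 6227020800 arrangements.
Treat the red book and the green book as a block: 12! arrangements of the blocks × 2 orders within the block = 2·479001600 = 958003200.
Probability = 958003200/6227020800 = 2/13.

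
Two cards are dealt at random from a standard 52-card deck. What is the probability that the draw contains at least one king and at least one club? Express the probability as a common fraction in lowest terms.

There are C(52,2) = 1326 possible draws.
By inclusion-exclusion on the complements, draws missing all kings or all clubs: C(48,2) + C(39,2) − C(36,2) = 1128 + 741 − 630 = 1239.
So draws with at least one of each: 1326 − 1239 = 87, probability 87/1326 = 29/442.

29/442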